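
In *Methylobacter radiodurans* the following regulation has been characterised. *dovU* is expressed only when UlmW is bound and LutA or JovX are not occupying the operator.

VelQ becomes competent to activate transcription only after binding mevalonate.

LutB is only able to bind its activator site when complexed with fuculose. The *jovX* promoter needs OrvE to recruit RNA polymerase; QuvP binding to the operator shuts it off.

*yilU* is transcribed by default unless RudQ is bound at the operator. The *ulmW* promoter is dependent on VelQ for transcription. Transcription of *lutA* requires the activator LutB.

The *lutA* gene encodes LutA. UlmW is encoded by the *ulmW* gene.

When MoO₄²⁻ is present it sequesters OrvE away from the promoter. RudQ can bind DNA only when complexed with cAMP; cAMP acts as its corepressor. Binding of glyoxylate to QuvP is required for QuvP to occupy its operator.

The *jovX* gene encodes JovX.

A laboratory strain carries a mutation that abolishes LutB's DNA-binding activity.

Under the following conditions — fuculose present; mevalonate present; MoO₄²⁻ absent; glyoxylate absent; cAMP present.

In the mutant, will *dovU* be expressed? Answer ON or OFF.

LutB is non-functional in this strain, so it has no effect.
Required activator LutB is absent, so *lutA* is not transcribed.
So LutA is not produced.
Mevalonate is present, so VelQ is active.
No repressor is bound and VelQ is active, so *ulmW* is transcribed.
So UlmW is produced and active.
MoO₄²⁻ is absent, so OrvE is active.
Glyoxylate is absent, so QuvP is inactive.
No repressor is bound and OrvE is active, so *jovX* is transcribed.
So JovX is produced and active.
With repressor JovX bound, *dovU* is not transcribed.

OFF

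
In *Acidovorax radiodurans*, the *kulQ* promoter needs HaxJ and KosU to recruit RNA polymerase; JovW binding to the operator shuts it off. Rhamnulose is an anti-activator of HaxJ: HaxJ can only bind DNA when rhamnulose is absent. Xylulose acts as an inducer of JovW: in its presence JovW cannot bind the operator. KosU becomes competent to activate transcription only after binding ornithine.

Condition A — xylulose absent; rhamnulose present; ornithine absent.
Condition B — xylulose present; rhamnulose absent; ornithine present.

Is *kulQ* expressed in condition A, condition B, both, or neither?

B only

Condition A:
Xylulose is absent, so JovW is active.
Rhamnulose is present, so HaxJ is inactive.
Ornithine is absent, so KosU is inactive.
With repressor JovW bound, *kulQ* is not transcribed.
→ *kulQ* is OFF in A.
Condition B:
Xylulose is present, so JovW is inactive.
Rhamnulose is absent, so HaxJ is active.
Ornithine is present, so KosU is active.
No repressor is bound and HaxJ and KosU are active, so *kulQ* is transcribed.
→ *kulQ* is ON in B.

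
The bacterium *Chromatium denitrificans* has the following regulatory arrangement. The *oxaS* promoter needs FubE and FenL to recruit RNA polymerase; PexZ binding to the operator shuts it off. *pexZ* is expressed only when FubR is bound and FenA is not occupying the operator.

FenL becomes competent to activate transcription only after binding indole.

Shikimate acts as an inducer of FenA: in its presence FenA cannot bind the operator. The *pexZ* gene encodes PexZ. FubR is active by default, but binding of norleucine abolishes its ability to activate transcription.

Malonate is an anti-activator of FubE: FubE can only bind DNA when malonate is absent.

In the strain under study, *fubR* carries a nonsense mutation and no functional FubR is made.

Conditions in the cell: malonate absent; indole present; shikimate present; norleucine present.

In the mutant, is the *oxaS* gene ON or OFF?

ON

Malonate is absent, so FubE is active.
FubR is non-functional in this strain, so it has no effect.
Shikimate is present, so FenA is inactive.
Required activator FubR is absent, so *pexZ* is not transcribed.
So PexZ is not produced.
Indole is present, so FenL is active.
No repressor is bound and FubE and FenL are active, so *oxaS* is transcribed.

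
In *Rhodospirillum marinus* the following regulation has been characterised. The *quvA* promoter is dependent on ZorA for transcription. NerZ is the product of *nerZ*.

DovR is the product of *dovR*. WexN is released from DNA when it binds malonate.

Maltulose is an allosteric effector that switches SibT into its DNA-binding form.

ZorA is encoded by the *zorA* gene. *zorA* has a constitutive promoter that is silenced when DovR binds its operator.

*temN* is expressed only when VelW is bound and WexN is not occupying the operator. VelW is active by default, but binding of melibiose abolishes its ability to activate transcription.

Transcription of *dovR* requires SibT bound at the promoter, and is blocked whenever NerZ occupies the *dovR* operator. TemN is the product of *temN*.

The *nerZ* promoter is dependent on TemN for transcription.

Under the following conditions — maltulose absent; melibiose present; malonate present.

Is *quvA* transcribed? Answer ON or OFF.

Malonate is present, so WexN is inactive.
Melibiose is present, so VelW is inactive.
Required activator VelW is absent, so *temN* is not transcribed.
So TemN is not produced.
Required activator TemN is absent, so *nerZ* is not transcribed.
So NerZ is not produced.
Maltulose is absent, so SibT is inactive.
Required activator SibT is absent, so *dovR* is not transcribed.
So DovR is not produced.
With no repressor bound, *zorA* is transcribed.
So ZorA is produced and active.
No repressor is bound and ZorA is active, so *quvA* is transcribed.

ON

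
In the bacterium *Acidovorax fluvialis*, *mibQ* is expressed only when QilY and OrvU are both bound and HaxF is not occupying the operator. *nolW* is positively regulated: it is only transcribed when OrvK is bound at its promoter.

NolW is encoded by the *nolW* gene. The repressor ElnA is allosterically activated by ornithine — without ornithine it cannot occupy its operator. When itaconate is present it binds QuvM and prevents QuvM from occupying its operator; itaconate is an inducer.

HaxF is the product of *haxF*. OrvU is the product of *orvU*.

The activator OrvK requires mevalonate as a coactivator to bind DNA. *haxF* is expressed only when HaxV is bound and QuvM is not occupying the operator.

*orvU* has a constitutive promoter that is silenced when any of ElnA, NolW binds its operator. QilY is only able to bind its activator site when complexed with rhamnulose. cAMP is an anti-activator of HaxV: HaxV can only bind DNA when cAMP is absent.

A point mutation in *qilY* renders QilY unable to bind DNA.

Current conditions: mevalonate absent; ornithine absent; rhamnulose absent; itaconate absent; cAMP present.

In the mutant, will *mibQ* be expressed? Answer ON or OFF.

Itaconate is absent, so QuvM is active.
cAMP is present, so HaxV is inactive.
With repressor QuvM bound, *haxF* is not transcribed.
So HaxF is not produced.
QilY is non-functional in this strain, so it has no effect.
Ornithine is absent, so ElnA is inactive.
Mevalonate is absent, so OrvK is inactive.
Required activator OrvK is absent, so *nolW* is not transcribed.
So NolW is not produced.
With no repressor bound, *orvU* is transcribed.
So OrvU is produced and active.
Required activator QilY is absent, so *mibQ* is not transcribed.

OFF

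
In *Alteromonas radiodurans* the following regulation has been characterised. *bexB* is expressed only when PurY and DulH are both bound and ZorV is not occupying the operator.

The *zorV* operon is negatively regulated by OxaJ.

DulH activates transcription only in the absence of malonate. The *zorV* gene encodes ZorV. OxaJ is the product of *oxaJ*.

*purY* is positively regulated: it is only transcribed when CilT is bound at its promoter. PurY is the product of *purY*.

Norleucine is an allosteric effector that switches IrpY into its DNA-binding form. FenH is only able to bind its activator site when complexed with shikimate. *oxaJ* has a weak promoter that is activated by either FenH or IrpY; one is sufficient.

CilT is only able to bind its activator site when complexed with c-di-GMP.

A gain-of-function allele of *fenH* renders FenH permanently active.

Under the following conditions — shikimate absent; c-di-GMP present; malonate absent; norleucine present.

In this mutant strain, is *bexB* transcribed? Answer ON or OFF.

ON

c-di-GMP is present, so CilT is active.
No repressor is bound and CilT is active, so *purY* is transcribed.
So PurY is produced and active.
FenH is constitutively active in this strain.
Norleucine is present, so IrpY is active.
Activator FenH is present, so *oxaJ* is transcribed.
So OxaJ is produced and active.
With repressor OxaJ bound, *zorV* is not transcribed.
So ZorV is not produced.
Malonate is absent, so DulH is active.
No repressor is bound and PurY and DulH are active, so *bexB* is transcribed.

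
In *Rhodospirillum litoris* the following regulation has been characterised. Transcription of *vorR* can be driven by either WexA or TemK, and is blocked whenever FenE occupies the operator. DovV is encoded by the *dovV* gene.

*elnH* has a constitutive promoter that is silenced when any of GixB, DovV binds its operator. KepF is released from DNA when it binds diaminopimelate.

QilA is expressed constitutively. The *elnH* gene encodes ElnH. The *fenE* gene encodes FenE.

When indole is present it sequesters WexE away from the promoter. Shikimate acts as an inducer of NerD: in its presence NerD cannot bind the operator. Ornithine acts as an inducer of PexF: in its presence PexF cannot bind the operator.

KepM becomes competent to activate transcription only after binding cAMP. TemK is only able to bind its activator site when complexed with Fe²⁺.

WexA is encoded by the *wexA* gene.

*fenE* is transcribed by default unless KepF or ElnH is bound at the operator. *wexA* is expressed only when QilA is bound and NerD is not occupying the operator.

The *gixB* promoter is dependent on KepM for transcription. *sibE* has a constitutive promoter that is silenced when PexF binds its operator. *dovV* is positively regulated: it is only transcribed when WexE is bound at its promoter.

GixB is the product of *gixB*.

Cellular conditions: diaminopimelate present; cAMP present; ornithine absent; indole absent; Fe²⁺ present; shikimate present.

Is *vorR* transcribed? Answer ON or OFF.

Diaminopimelate is present, so KepF is inactive.
cAMP is present, so KepM is active.
No repressor is bound and KepM is active, so *gixB* is transcribed.
So GixB is produced and active.
Indole is absent, so WexE is active.
No repressor is bound and WexE is active, so *dovV* is transcribed.
So DovV is produced and active.
With repressor GixB bound, *elnH* is not transcribed.
So ElnH is not produced.
With no repressor bound, *fenE* is transcribed.
So FenE is produced and active.
Shikimate is present, so NerD is inactive.
QilA is produced constitutively and is active.
No repressor is bound and QilA is active, so *wexA* is transcribed.
So WexA is produced and active.
Fe²⁺ is present, so TemK is active.
With repressor FenE bound, *vorR* is not transcribed.

OFF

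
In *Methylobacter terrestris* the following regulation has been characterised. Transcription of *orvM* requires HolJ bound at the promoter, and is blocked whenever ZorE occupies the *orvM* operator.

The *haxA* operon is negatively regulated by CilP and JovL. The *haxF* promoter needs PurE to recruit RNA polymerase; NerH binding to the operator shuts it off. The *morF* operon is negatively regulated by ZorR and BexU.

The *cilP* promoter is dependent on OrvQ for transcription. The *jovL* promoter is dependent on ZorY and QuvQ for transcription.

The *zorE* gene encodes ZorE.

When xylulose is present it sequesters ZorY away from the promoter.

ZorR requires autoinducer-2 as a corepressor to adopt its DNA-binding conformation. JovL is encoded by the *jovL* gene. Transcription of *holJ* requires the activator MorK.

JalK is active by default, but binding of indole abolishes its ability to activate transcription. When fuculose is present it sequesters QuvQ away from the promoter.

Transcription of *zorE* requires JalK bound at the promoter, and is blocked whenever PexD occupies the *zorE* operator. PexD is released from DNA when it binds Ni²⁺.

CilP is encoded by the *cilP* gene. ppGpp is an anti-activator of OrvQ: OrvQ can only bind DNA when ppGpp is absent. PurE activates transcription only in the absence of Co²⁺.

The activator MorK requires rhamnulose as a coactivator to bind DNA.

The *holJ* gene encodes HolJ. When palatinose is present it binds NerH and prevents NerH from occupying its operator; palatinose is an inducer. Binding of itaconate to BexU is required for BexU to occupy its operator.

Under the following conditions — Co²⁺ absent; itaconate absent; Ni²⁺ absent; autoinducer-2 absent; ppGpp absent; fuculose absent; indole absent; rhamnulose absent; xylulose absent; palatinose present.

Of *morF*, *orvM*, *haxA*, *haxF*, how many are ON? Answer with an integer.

Autoinducer-2 is absent, so ZorR is inactive.
Itaconate is absent, so BexU is inactive.
With no repressor bound, *morF* is transcribed.
→ *morF* is ON.
Rhamnulose is absent, so MorK is inactive.
Required activator MorK is absent, so *holJ* is not transcribed.
So HolJ is not produced.
Indole is absent, so JalK is active.
Ni²⁺ is absent, so PexD is active.
With repressor PexD bound, *zorE* is not transcribed.
So ZorE is not produced.
Required activator HolJ is absent, so *orvM* is not transcribed.
→ *orvM* is OFF.
ppGpp is absent, so OrvQ is active.
No repressor is bound and OrvQ is active, so *cilP* is transcribed.
So CilP is produced and active.
Xylulose is absent, so ZorY is active.
Fuculose is absent, so QuvQ is active.
No repressor is bound and ZorY and QuvQ are active, so *jovL* is transcribed.
So JovL is produced and active.
With repressor CilP bound, *haxA* is not transcribed.
→ *haxA* is OFF.
Palatinose is present, so NerH is inactive.
Co²⁺ is absent, so PurE is active.
No repressor is bound and PurE is active, so *haxF* is transcribed.
→ *haxF* is ON.
2 of the 4 genes are transcribed.

2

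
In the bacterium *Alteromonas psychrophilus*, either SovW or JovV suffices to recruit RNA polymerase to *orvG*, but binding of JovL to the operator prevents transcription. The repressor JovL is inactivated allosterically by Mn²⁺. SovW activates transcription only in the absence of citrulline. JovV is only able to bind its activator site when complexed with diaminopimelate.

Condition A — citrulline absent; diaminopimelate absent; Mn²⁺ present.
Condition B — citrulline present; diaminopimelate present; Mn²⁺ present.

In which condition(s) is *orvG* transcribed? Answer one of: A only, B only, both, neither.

both

Condition A:
Citrulline is absent, so SovW is active.
Diaminopimelate is absent, so JovV is inactive.
Mn²⁺ is present, so JovL is inactive.
Activator SovW is present, so *orvG* is transcribed.
→ *orvG* is ON in A.
Condition B:
Citrulline is present, so SovW is inactive.
Diaminopimelate is present, so JovV is active.
Mn²⁺ is present, so JovL is inactive.
Activator JovV is present, so *orvG* is transcribed.
→ *orvG* is ON in B.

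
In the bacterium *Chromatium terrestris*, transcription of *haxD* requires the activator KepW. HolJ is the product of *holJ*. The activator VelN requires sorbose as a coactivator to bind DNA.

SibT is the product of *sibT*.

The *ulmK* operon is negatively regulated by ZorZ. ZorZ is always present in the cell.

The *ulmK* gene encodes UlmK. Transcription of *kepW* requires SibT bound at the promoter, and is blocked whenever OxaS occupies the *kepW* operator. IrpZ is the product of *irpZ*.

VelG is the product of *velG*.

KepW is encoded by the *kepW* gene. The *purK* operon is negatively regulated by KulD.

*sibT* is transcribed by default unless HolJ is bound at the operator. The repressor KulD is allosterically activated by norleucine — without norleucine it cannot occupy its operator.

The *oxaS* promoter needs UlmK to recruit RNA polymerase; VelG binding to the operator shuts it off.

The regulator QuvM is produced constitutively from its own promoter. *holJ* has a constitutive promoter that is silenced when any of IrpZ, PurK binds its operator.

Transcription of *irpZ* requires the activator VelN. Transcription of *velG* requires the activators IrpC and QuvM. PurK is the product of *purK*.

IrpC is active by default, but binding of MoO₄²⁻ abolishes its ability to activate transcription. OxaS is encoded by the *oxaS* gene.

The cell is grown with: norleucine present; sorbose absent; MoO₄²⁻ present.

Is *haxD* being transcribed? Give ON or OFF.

Sorbose is absent, so VelN is inactive.
Required activator VelN is absent, so *irpZ* is not transcribed.
So IrpZ is not produced.
Norleucine is present, so KulD is active.
With repressor KulD bound, *purK* is not transcribed.
So PurK is not produced.
With no repressor bound, *holJ* is transcribed.
So HolJ is produced and active.
With repressor HolJ bound, *sibT* is not transcribed.
So SibT is not produced.
ZorZ is produced constitutively and is active.
With repressor ZorZ bound, *ulmK* is not transcribed.
So UlmK is not produced.
MoO₄²⁻ is present, so IrpC is inactive.
QuvM is produced constitutively and is active.
Required activator IrpC is absent, so *velG* is not transcribed.
So VelG is not produced.
Required activator UlmK is absent, so *oxaS* is not transcribed.
So OxaS is not produced.
Required activator SibT is absent, so *kepW* is not transcribed.
So KepW is not produced.
Required activator KepW is absent, so *haxD* is not transcribed.

OFF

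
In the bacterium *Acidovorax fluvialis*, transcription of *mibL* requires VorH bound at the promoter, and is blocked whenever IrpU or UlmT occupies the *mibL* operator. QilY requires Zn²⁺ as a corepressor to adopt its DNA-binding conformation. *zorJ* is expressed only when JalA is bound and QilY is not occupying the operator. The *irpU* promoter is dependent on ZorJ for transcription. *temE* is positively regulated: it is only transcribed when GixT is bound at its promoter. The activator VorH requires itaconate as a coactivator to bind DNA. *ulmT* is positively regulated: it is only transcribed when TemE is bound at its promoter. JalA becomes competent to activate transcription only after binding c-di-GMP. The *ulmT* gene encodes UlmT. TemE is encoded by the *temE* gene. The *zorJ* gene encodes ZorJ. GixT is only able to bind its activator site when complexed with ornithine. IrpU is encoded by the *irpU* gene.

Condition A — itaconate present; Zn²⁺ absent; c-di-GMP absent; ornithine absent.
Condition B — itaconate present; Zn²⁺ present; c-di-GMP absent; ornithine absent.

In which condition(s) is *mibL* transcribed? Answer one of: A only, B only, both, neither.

both

Condition A:
Itaconate is present, so VorH is active.
Zn²⁺ is absent, so QilY is inactive.
c-di-GMP is absent, so JalA is inactive.
Required activator JalA is absent, so *zorJ* is not transcribed.
So ZorJ is not produced.
Required activator ZorJ is absent, so *irpU* is not transcribed.
So IrpU is not produced.
Ornithine is absent, so GixT is inactive.
Required activator GixT is absent, so *temE* is not transcribed.
So TemE is not produced.
Required activator TemE is absent, so *ulmT* is not transcribed.
So UlmT is not produced.
No repressor is bound and VorH is active, so *mibL* is transcribed.
→ *mibL* is ON in A.
Condition B:
Itaconate is present, so VorH is active.
Zn²⁺ is present, so QilY is active.
c-di-GMP is absent, so JalA is inactive.
With repressor QilY bound, *zorJ* is not transcribed.
So ZorJ is not produced.
Required activator ZorJ is absent, so *irpU* is not transcribed.
So IrpU is not produced.
Ornithine is absent, so GixT is inactive.
Required activator GixT is absent, so *temE* is not transcribed.
So TemE is not produced.
Required activator TemE is absent, so *ulmT* is not transcribed.
So UlmT is not produced.
No repressor is bound and VorH is active, so *mibL* is transcribed.
→ *mibL* is ON in B.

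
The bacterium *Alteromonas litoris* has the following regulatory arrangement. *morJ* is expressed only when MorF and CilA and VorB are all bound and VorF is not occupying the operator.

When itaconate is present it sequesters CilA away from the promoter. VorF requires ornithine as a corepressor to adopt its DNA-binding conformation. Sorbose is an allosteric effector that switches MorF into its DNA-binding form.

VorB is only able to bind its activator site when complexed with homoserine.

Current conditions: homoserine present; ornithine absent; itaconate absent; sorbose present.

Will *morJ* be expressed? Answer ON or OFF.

Ornithine is absent, so VorF is inactive.
Sorbose is present, so MorF is active.
Itaconate is absent, so CilA is active.
Homoserine is present, so VorB is active.
No repressor is bound and MorF and CilA and VorB are active, so *morJ* is transcribed.

ON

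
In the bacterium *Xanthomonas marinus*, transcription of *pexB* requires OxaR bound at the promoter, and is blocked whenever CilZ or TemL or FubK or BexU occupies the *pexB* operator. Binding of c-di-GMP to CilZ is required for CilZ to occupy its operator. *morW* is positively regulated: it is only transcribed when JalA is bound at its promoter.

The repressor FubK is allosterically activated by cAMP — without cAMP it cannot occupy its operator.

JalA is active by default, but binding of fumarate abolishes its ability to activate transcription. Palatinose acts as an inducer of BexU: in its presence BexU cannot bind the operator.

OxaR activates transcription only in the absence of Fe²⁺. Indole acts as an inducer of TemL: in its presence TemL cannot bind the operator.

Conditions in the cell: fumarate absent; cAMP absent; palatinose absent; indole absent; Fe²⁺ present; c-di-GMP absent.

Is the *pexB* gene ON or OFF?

OFF

c-di-GMP is absent, so CilZ is inactive.
Indole is absent, so TemL is active.
Fe²⁺ is present, so OxaR is inactive.
cAMP is absent, so FubK is inactive.
Palatinose is absent, so BexU is active.
With repressor TemL bound, *pexB* is not transcribed.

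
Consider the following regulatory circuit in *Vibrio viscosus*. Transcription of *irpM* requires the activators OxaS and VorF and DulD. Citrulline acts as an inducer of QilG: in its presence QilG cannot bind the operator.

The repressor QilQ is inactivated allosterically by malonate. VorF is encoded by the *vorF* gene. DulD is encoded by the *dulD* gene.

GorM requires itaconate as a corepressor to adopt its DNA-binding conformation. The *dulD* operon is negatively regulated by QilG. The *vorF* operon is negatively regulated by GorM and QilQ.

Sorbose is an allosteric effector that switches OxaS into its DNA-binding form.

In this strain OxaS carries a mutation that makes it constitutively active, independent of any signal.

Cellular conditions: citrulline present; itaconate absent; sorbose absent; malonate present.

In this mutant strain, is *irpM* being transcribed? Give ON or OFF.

OxaS is constitutively active in this strain.
Itaconate is absent, so GorM is inactive.
Malonate is present, so QilQ is inactive.
With no repressor bound, *vorF* is transcribed.
So VorF is produced and active.
Citrulline is present, so QilG is inactive.
With no repressor bound, *dulD* is transcribed.
So DulD is produced and active.
No repressor is bound and OxaS and VorF and DulD are active, so *irpM* is transcribed.

ON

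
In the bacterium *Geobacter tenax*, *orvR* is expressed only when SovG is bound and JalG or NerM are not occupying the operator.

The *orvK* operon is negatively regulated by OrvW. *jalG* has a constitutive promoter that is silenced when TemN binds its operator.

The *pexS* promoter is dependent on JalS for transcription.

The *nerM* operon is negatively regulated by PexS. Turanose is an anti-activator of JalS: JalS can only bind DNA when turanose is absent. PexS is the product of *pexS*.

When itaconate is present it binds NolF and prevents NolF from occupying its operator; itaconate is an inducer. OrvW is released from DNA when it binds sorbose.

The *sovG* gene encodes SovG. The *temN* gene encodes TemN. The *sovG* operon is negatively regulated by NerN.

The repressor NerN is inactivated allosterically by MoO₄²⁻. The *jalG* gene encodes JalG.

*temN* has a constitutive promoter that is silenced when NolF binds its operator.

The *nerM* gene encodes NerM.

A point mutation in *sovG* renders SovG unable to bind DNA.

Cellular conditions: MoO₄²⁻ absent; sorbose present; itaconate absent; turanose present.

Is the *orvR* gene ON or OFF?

OFF

SovG is non-functional in this strain, so it has no effect.
Itaconate is absent, so NolF is active.
With repressor NolF bound, *temN* is not transcribed.
So TemN is not produced.
With no repressor bound, *jalG* is transcribed.
So JalG is produced and active.
Turanose is present, so JalS is inactive.
Required activator JalS is absent, so *pexS* is not transcribed.
So PexS is not produced.
With no repressor bound, *nerM* is transcribed.
So NerM is produced and active.
With repressor JalG bound, *orvR* is not transcribed.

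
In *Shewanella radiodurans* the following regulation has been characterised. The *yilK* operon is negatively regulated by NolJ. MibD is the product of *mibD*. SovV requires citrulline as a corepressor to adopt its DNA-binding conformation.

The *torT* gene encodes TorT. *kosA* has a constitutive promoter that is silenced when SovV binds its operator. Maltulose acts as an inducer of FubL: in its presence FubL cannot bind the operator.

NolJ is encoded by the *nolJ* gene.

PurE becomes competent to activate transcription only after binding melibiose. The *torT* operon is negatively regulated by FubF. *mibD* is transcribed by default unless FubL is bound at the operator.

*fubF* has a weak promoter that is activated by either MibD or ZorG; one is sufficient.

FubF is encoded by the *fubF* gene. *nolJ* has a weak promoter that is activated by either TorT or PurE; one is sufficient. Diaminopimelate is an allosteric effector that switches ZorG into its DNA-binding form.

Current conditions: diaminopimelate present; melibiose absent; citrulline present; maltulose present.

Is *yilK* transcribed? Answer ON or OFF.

Maltulose is present, so FubL is inactive.
With no repressor bound, *mibD* is transcribed.
So MibD is produced and active.
Diaminopimelate is present, so ZorG is active.
Activator MibD is present, so *fubF* is transcribed.
So FubF is produced and active.
With repressor FubF bound, *torT* is not transcribed.
So TorT is not produced.
Melibiose is absent, so PurE is inactive.
No activator is available at the *nolJ* promoter, so *nolJ* is not transcribed.
So NolJ is not produced.
With no repressor bound, *yilK* is transcribed.

ON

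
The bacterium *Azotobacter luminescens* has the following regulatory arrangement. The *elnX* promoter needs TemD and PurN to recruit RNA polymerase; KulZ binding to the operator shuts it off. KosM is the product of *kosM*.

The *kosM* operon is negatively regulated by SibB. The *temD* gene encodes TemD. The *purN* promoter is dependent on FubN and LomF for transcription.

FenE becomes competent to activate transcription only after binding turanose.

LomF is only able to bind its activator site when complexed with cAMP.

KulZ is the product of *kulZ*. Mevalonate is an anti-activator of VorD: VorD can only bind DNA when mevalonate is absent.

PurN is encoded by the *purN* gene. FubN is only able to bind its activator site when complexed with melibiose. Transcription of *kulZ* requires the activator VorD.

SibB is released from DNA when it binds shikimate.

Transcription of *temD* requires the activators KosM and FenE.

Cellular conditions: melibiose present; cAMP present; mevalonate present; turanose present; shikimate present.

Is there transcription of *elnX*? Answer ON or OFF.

Mevalonate is present, so VorD is inactive.
Required activator VorD is absent, so *kulZ* is not transcribed.
So KulZ is not produced.
Shikimate is present, so SibB is inactive.
With no repressor bound, *kosM* is transcribed.
So KosM is produced and active.
Turanose is present, so FenE is active.
No repressor is bound and KosM and FenE are active, so *temD* is transcribed.
So TemD is produced and active.
Melibiose is present, so FubN is active.
cAMP is present, so LomF is active.
No repressor is bound and FubN and LomF are active, so *purN* is transcribed.
So PurN is produced and active.
No repressor is bound and TemD and PurN are active, so *elnX* is transcribed.

ON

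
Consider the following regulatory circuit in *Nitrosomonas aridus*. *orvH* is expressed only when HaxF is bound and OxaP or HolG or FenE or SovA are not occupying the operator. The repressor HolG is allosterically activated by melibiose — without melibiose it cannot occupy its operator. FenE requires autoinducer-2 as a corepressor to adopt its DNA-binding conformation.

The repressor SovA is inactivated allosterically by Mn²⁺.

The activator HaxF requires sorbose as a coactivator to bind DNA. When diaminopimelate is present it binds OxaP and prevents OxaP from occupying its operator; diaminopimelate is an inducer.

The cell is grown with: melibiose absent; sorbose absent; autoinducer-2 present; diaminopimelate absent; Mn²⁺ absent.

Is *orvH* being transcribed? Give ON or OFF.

Diaminopimelate is absent, so OxaP is active.
Sorbose is absent, so HaxF is inactive.
Melibiose is absent, so HolG is inactive.
Autoinducer-2 is present, so FenE is active.
Mn²⁺ is absent, so SovA is active.
With repressor OxaP bound, *orvH* is not transcribed.

OFF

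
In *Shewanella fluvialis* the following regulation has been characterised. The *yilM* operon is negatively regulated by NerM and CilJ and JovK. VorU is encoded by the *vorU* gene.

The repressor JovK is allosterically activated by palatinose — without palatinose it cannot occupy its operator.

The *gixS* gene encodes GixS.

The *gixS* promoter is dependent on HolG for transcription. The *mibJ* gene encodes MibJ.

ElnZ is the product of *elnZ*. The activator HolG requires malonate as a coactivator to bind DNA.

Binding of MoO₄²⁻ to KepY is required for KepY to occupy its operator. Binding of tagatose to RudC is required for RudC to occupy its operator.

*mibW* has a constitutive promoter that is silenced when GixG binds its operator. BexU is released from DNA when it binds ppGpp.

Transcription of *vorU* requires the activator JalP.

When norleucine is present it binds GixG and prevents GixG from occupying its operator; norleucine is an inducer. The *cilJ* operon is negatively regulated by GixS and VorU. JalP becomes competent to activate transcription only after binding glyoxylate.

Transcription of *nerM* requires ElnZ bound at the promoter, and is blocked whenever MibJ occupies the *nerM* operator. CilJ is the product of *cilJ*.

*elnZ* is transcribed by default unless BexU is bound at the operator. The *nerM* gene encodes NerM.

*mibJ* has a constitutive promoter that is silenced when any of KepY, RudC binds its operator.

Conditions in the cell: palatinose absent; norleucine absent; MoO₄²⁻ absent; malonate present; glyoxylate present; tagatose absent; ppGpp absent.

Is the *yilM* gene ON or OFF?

ON

ppGpp is absent, so BexU is active.
With repressor BexU bound, *elnZ* is not transcribed.
So ElnZ is not produced.
MoO₄²⁻ is absent, so KepY is inactive.
Tagatose is absent, so RudC is inactive.
With no repressor bound, *mibJ* is transcribed.
So MibJ is produced and active.
With repressor MibJ bound, *nerM* is not transcribed.
So NerM is not produced.
Malonate is present, so HolG is active.
No repressor is bound and HolG is active, so *gixS* is transcribed.
So GixS is produced and active.
Glyoxylate is present, so JalP is active.
No repressor is bound and JalP is active, so *vorU* is transcribed.
So VorU is produced and active.
With repressor GixS bound, *cilJ* is not transcribed.
So CilJ is not produced.
Palatinose is absent, so JovK is inactive.
With no repressor bound, *yilM* is transcribed.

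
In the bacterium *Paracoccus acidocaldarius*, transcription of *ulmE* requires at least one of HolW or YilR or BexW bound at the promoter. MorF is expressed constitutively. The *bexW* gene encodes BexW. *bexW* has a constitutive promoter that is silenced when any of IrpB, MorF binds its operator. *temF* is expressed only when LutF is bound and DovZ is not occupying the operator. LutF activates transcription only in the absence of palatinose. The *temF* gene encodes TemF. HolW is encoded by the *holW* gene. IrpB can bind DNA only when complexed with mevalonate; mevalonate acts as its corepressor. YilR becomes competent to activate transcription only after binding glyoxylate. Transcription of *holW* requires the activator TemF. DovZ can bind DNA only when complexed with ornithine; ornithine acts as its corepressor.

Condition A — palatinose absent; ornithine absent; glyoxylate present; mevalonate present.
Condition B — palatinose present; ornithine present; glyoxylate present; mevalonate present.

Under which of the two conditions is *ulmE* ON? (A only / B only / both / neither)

Condition A:
Palatinose is absent, so LutF is active.
Ornithine is absent, so DovZ is inactive.
No repressor is bound and LutF is active, so *temF* is transcribed.
So TemF is produced and active.
No repressor is bound and TemF is active, so *holW* is transcribed.
So HolW is produced and active.
Glyoxylate is present, so YilR is active.
Mevalonate is present, so IrpB is active.
MorF is produced constitutively and is active.
With repressor IrpB bound, *bexW* is not transcribed.
So BexW is not produced.
Activator HolW is present, so *ulmE* is transcribed.
→ *ulmE* is ON in A.
Condition B:
Palatinose is present, so LutF is inactive.
Ornithine is present, so DovZ is active.
With repressor DovZ bound, *temF* is not transcribed.
So TemF is not produced.
Required activator TemF is absent, so *holW* is not transcribed.
So HolW is not produced.
Glyoxylate is present, so YilR is active.
Mevalonate is present, so IrpB is active.
MorF is produced constitutively and is active.
With repressor IrpB bound, *bexW* is not transcribed.
So BexW is not produced.
Activator YilR is present, so *ulmE* is transcribed.
→ *ulmE* is ON in B.

both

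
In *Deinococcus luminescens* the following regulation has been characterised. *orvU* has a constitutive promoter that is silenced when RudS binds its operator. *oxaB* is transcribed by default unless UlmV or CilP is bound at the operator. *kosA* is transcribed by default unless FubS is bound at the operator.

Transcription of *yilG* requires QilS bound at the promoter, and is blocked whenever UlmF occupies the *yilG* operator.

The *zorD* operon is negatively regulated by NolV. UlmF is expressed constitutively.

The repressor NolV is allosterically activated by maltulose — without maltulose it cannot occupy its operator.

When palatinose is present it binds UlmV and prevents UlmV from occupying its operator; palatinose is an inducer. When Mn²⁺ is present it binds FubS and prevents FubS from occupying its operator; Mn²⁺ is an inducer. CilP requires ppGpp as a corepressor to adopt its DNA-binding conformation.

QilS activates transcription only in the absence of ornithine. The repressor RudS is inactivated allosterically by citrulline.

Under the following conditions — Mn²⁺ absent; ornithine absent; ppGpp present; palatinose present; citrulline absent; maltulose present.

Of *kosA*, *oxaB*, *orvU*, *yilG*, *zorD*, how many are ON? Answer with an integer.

0

Mn²⁺ is absent, so FubS is active.
With repressor FubS bound, *kosA* is not transcribed.
→ *kosA* is OFF.
Palatinose is present, so UlmV is inactive.
ppGpp is present, so CilP is active.
With repressor CilP bound, *oxaB* is not transcribed.
→ *oxaB* is OFF.
Citrulline is absent, so RudS is active.
With repressor RudS bound, *orvU* is not transcribed.
→ *orvU* is OFF.
UlmF is produced constitutively and is active.
Ornithine is absent, so QilS is active.
With repressor UlmF bound, *yilG* is not transcribed.
→ *yilG* is OFF.
Maltulose is present, so NolV is active.
With repressor NolV bound, *zorD* is not transcribed.
→ *zorD* is OFF.
0 of the 5 genes are transcribed.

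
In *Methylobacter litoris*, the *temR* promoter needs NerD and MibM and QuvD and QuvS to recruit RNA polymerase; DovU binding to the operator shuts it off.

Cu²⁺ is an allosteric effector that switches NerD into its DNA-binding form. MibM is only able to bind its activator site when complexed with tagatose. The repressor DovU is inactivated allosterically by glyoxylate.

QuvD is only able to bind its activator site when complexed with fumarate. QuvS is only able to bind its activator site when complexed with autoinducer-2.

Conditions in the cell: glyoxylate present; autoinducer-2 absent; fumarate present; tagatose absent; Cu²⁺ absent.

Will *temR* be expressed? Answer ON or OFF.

Cu²⁺ is absent, so NerD is inactive.
Tagatose is absent, so MibM is inactive.
Fumarate is present, so QuvD is active.
Glyoxylate is present, so DovU is inactive.
Autoinducer-2 is absent, so QuvS is inactive.
Required activator NerD is absent, so *temR* is not transcribed.

OFF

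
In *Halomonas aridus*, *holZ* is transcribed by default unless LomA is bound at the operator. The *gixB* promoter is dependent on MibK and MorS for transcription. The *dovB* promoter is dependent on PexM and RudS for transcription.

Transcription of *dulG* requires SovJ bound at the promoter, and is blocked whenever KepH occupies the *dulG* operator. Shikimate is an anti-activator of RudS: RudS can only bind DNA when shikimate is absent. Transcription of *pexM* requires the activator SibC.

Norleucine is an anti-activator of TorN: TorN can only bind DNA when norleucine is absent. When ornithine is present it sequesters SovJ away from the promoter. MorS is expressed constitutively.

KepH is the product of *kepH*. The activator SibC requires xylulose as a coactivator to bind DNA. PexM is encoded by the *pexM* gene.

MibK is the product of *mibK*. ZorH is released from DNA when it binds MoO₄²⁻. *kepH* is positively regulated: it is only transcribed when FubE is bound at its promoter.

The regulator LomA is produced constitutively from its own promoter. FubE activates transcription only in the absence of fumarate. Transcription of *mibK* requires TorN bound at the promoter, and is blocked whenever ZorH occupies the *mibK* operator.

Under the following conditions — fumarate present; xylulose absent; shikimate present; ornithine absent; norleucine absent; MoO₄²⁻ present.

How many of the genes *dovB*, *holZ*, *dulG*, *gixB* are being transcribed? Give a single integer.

Xylulose is absent, so SibC is inactive.
Required activator SibC is absent, so *pexM* is not transcribed.
So PexM is not produced.
Shikimate is present, so RudS is inactive.
Required activator PexM is absent, so *dovB* is not transcribed.
→ *dovB* is OFF.
LomA is produced constitutively and is active.
With repressor LomA bound, *holZ* is not transcribed.
→ *holZ* is OFF.
Fumarate is present, so FubE is inactive.
Required activator FubE is absent, so *kepH* is not transcribed.
So KepH is not produced.
Ornithine is absent, so SovJ is active.
No repressor is bound and SovJ is active, so *dulG* is transcribed.
→ *dulG* is ON.
MoO₄²⁻ is present, so ZorH is inactive.
Norleucine is absent, so TorN is active.
No repressor is bound and TorN is active, so *mibK* is transcribed.
So MibK is produced and active.
MorS is produced constitutively and is active.
No repressor is bound and MibK and MorS are active, so *gixB* is transcribed.
→ *gixB* is ON.
2 of the 4 genes are transcribed.

2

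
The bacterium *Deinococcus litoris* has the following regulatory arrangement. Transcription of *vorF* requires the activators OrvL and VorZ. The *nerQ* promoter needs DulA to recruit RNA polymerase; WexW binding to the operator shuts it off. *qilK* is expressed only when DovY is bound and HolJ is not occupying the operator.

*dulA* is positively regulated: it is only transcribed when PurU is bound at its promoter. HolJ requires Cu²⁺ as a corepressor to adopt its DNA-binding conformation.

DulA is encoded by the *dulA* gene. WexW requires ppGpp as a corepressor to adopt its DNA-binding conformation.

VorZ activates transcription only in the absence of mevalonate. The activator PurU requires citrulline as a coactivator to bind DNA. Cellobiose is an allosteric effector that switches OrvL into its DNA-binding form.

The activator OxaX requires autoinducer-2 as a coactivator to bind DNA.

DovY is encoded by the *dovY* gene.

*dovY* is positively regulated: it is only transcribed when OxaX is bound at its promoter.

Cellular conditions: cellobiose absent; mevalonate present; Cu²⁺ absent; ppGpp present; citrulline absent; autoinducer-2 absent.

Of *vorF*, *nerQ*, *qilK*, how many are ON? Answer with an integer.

Cellobiose is absent, so OrvL is inactive.
Mevalonate is present, so VorZ is inactive.
Required activator OrvL is absent, so *vorF* is not transcribed.
→ *vorF* is OFF.
ppGpp is present, so WexW is active.
Citrulline is absent, so PurU is inactive.
Required activator PurU is absent, so *dulA* is not transcribed.
So DulA is not produced.
With repressor WexW bound, *nerQ* is not transcribed.
→ *nerQ* is OFF.
Cu²⁺ is absent, so HolJ is inactive.
Autoinducer-2 is absent, so OxaX is inactive.
Required activator OxaX is absent, so *dovY* is not transcribed.
So DovY is not produced.
Required activator DovY is absent, so *qilK* is not transcribed.
→ *qilK* is OFF.
0 of the 3 genes are transcribed.

0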